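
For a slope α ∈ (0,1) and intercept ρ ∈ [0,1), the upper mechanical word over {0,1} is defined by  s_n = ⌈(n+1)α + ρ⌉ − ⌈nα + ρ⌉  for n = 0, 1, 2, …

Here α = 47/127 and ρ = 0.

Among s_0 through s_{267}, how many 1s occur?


100

#1s = Σ_{n=0}^{267} s_n = Σ_{n=0}^{267} (⌈(n+1)α+ρ⌉ − ⌈nα+ρ⌉)
the sum telescopes: every ⌈nα+ρ⌉ with 0 < n < 268 appears once with + and once with −, leaving ⌈268α+ρ⌉ − ⌈0·α+ρ⌉
268α + ρ = (268·47) / 127 = 12596/127
ρ = 0/127
⌈12596/127⌉ = 100,  ⌈0/127⌉ = 0
#1s = 100 − 0 = 100


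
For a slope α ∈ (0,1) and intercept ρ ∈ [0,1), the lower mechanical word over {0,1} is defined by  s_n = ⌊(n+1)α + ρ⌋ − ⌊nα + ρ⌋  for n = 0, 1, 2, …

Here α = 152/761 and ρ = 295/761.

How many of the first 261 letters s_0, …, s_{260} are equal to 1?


52

#1s = Σ_{n=0}^{260} s_n = Σ_{n=0}^{260} (⌊(n+1)α+ρ⌋ − ⌊nα+ρ⌋)
the sum telescopes: every ⌊nα+ρ⌋ with 0 < n < 261 appears once with + and once with −, leaving ⌊261α+ρ⌋ − ⌊0·α+ρ⌋
261α + ρ = (261·152 + 295) / 761 = 39967/761
ρ = 295/761
⌊39967/761⌋ = 52,  ⌊295/761⌋ = 0
#1s = 52 − 0 = 52


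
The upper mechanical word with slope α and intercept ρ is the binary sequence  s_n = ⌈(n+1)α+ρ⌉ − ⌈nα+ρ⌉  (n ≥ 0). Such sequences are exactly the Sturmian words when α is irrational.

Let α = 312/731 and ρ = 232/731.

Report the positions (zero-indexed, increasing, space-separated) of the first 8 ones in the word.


1 3 6 8 10 13 15 18

n=0: ⌈544/731⌉−⌈232/731⌉ = 1−1 = 0
n=1: ⌈856/731⌉−⌈544/731⌉ = 2−1 = 1  ← one
n=2: ⌈1168/731⌉−⌈856/731⌉ = 2−2 = 0
n=3: ⌈1480/731⌉−⌈1168/731⌉ = 3−2 = 1  ← one
n=4: ⌈1792/731⌉−⌈1480/731⌉ = 3−3 = 0
n=5: ⌈2104/731⌉−⌈1792/731⌉ = 3−3 = 0
n=6: ⌈2416/731⌉−⌈2104/731⌉ = 4−3 = 1  ← one
n=7: ⌈2728/731⌉−⌈2416/731⌉ = 4−4 = 0
n=8: ⌈3040/731⌉−⌈2728/731⌉ = 5−4 = 1  ← one
n=9: ⌈3352/731⌉−⌈3040/731⌉ = 5−5 = 0
n=10: ⌈3664/731⌉−⌈3352/731⌉ = 6−5 = 1  ← one
n=11: ⌈3976/731⌉−⌈3664/731⌉ = 6−6 = 0
n=12: ⌈4288/731⌉−⌈3976/731⌉ = 6−6 = 0
n=13: ⌈4600/731⌉−⌈4288/731⌉ = 7−6 = 1  ← one
n=14: ⌈4912/731⌉−⌈4600/731⌉ = 7−7 = 0
n=15: ⌈5224/731⌉−⌈4912/731⌉ = 8−7 = 1  ← one
n=16: ⌈5536/731⌉−⌈5224/731⌉ = 8−8 = 0
n=17: ⌈5848/731⌉−⌈5536/731⌉ = 8−8 = 0
n=18: ⌈6160/731⌉−⌈5848/731⌉ = 9−8 = 1  ← one
positions of the first 8 ones: 1 3 6 8 10 13 15 18


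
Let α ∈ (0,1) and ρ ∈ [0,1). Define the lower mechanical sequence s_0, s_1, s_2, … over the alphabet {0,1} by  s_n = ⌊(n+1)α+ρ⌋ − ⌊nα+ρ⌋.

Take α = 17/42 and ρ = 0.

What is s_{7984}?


(n+1)α + ρ = (7985·17) / 42 = 135745/42
nα + ρ     = (7984·17) / 42 = 135728/42
⌊135745/42⌋ = 3232,  ⌊135728/42⌋ = 3231
s_{7984} = 3232 − 3231 = 1

1


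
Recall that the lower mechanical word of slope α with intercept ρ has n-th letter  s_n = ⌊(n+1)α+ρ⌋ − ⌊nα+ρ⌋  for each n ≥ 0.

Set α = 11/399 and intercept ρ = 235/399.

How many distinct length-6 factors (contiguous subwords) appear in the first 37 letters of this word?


t_n = ⌊(n·11+235)/399⌋ for n = 0 … 37:
  n=0…9: ⌊235/399⌋=0 ⌊246/399⌋=0 ⌊257/399⌋=0 ⌊268/399⌋=0 ⌊279/399⌋=0 ⌊290/399⌋=0 ⌊301/399⌋=0 ⌊312/399⌋=0 ⌊323/399⌋=0 ⌊334/399⌋=0
  n=10…19: ⌊345/399⌋=0 ⌊356/399⌋=0 ⌊367/399⌋=0 ⌊378/399⌋=0 ⌊389/399⌋=0 ⌊400/399⌋=1 ⌊411/399⌋=1 ⌊422/399⌋=1 ⌊433/399⌋=1 ⌊444/399⌋=1
  n=20…29: ⌊455/399⌋=1 ⌊466/399⌋=1 ⌊477/399⌋=1 ⌊488/399⌋=1 ⌊499/399⌋=1 ⌊510/399⌋=1 ⌊521/399⌋=1 ⌊532/399⌋=1 ⌊543/399⌋=1 ⌊554/399⌋=1
  n=30…37: ⌊565/399⌋=1 ⌊576/399⌋=1 ⌊587/399⌋=1 ⌊598/399⌋=1 ⌊609/399⌋=1 ⌊620/399⌋=1 ⌊631/399⌋=1 ⌊642/399⌋=1
s_n = t_(n+1) − t_n for n = 0 … 36 gives
prefix = 0000000000000010000000000000000000000
slide a length-6 window over [0..5] … [31..36] (32 windows); first occurrence of each distinct factor:
  [  0..  5] 000000
  [  9.. 14] 000001
  [ 10.. 15] 000010
  [ 11.. 16] 000100
  [ 12.. 17] 001000
  [ 13.. 18] 010000
  [ 14.. 19] 100000
  (the other 25 windows repeat one of these)
distinct factors: {000000, 000001, 000010, 000100, 001000, 010000, 100000}
count = 7  (Sturmian bound for length 6 is 7)

7


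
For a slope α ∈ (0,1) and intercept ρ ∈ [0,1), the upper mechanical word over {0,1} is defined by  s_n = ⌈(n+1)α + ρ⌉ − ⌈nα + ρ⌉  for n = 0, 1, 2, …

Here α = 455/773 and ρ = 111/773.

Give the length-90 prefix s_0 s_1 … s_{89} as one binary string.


010110101101010110101101011010101101011010110101011010110101101010110101101011010101101011

n=0: ⌈(1·455+111)/773⌉ − ⌈(0·455+111)/773⌉ = ⌈566/773⌉ − ⌈111/773⌉ = 1 − 1 = 0
n=1: ⌈(2·455+111)/773⌉ − ⌈(1·455+111)/773⌉ = ⌈1021/773⌉ − ⌈566/773⌉ = 2 − 1 = 1
n=2: ⌈(3·455+111)/773⌉ − ⌈(2·455+111)/773⌉ = ⌈1476/773⌉ − ⌈1021/773⌉ = 2 − 2 = 0
n=3: ⌈(4·455+111)/773⌉ − ⌈(3·455+111)/773⌉ = ⌈1931/773⌉ − ⌈1476/773⌉ = 3 − 2 = 1
n=4: ⌈(5·455+111)/773⌉ − ⌈(4·455+111)/773⌉ = ⌈2386/773⌉ − ⌈1931/773⌉ = 4 − 3 = 1
n=5: ⌈(6·455+111)/773⌉ − ⌈(5·455+111)/773⌉ = ⌈2841/773⌉ − ⌈2386/773⌉ = 4 − 4 = 0
n=6: ⌈(7·455+111)/773⌉ − ⌈(6·455+111)/773⌉ = ⌈3296/773⌉ − ⌈2841/773⌉ = 5 − 4 = 1
n=7: ⌈(8·455+111)/773⌉ − ⌈(7·455+111)/773⌉ = ⌈3751/773⌉ − ⌈3296/773⌉ = 5 − 5 = 0
n=8: ⌈(9·455+111)/773⌉ − ⌈(8·455+111)/773⌉ = ⌈4206/773⌉ − ⌈3751/773⌉ = 6 − 5 = 1
n=9: ⌈(10·455+111)/773⌉ − ⌈(9·455+111)/773⌉ = ⌈4661/773⌉ − ⌈4206/773⌉ = 7 − 6 = 1
n=10: ⌈(11·455+111)/773⌉ − ⌈(10·455+111)/773⌉ = ⌈5116/773⌉ − ⌈4661/773⌉ = 7 − 7 = 0
n=11: ⌈(12·455+111)/773⌉ − ⌈(11·455+111)/773⌉ = ⌈5571/773⌉ − ⌈5116/773⌉ = 8 − 7 = 1
n=12: ⌈(13·455+111)/773⌉ − ⌈(12·455+111)/773⌉ = ⌈6026/773⌉ − ⌈5571/773⌉ = 8 − 8 = 0
n=13: ⌈(14·455+111)/773⌉ − ⌈(13·455+111)/773⌉ = ⌈6481/773⌉ − ⌈6026/773⌉ = 9 − 8 = 1
n=14: ⌈(15·455+111)/773⌉ − ⌈(14·455+111)/773⌉ = ⌈6936/773⌉ − ⌈6481/773⌉ = 9 − 9 = 0
n=15: ⌈(16·455+111)/773⌉ − ⌈(15·455+111)/773⌉ = ⌈7391/773⌉ − ⌈6936/773⌉ = 10 − 9 = 1
n=16: ⌈(17·455+111)/773⌉ − ⌈(16·455+111)/773⌉ = ⌈7846/773⌉ − ⌈7391/773⌉ = 11 − 10 = 1
n=17: ⌈(18·455+111)/773⌉ − ⌈(17·455+111)/773⌉ = ⌈8301/773⌉ − ⌈7846/773⌉ = 11 − 11 = 0
n=18: ⌈(19·455+111)/773⌉ − ⌈(18·455+111)/773⌉ = ⌈8756/773⌉ − ⌈8301/773⌉ = 12 − 11 = 1
n=19: ⌈(20·455+111)/773⌉ − ⌈(19·455+111)/773⌉ = ⌈9211/773⌉ − ⌈8756/773⌉ = 12 − 12 = 0
n=20: ⌈(21·455+111)/773⌉ − ⌈(20·455+111)/773⌉ = ⌈9666/773⌉ − ⌈9211/773⌉ = 13 − 12 = 1
n=21: ⌈(22·455+111)/773⌉ − ⌈(21·455+111)/773⌉ = ⌈10121/773⌉ − ⌈9666/773⌉ = 14 − 13 = 1
n=22: ⌈(23·455+111)/773⌉ − ⌈(22·455+111)/773⌉ = ⌈10576/773⌉ − ⌈10121/773⌉ = 14 − 14 = 0
n=23: ⌈(24·455+111)/773⌉ − ⌈(23·455+111)/773⌉ = ⌈11031/773⌉ − ⌈10576/773⌉ = 15 − 14 = 1
n=24: ⌈(25·455+111)/773⌉ − ⌈(24·455+111)/773⌉ = ⌈11486/773⌉ − ⌈11031/773⌉ = 15 − 15 = 0
n=25: ⌈(26·455+111)/773⌉ − ⌈(25·455+111)/773⌉ = ⌈11941/773⌉ − ⌈11486/773⌉ = 16 − 15 = 1
n=26: ⌈(27·455+111)/773⌉ − ⌈(26·455+111)/773⌉ = ⌈12396/773⌉ − ⌈11941/773⌉ = 17 − 16 = 1
n=27: ⌈(28·455+111)/773⌉ − ⌈(27·455+111)/773⌉ = ⌈12851/773⌉ − ⌈12396/773⌉ = 17 − 17 = 0
n=28: ⌈(29·455+111)/773⌉ − ⌈(28·455+111)/773⌉ = ⌈13306/773⌉ − ⌈12851/773⌉ = 18 − 17 = 1
n=29: ⌈(30·455+111)/773⌉ − ⌈(29·455+111)/773⌉ = ⌈13761/773⌉ − ⌈13306/773⌉ = 18 − 18 = 0
n=30: ⌈(31·455+111)/773⌉ − ⌈(30·455+111)/773⌉ = ⌈14216/773⌉ − ⌈13761/773⌉ = 19 − 18 = 1
n=31: ⌈(32·455+111)/773⌉ − ⌈(31·455+111)/773⌉ = ⌈14671/773⌉ − ⌈14216/773⌉ = 19 − 19 = 0
n=32: ⌈(33·455+111)/773⌉ − ⌈(32·455+111)/773⌉ = ⌈15126/773⌉ − ⌈14671/773⌉ = 20 − 19 = 1
n=33: ⌈(34·455+111)/773⌉ − ⌈(33·455+111)/773⌉ = ⌈15581/773⌉ − ⌈15126/773⌉ = 21 − 20 = 1
n=34: ⌈(35·455+111)/773⌉ − ⌈(34·455+111)/773⌉ = ⌈16036/773⌉ − ⌈15581/773⌉ = 21 − 21 = 0
n=35: ⌈(36·455+111)/773⌉ − ⌈(35·455+111)/773⌉ = ⌈16491/773⌉ − ⌈16036/773⌉ = 22 − 21 = 1
n=36: ⌈(37·455+111)/773⌉ − ⌈(36·455+111)/773⌉ = ⌈16946/773⌉ − ⌈16491/773⌉ = 22 − 22 = 0
n=37: ⌈(38·455+111)/773⌉ − ⌈(37·455+111)/773⌉ = ⌈17401/773⌉ − ⌈16946/773⌉ = 23 − 22 = 1
n=38: ⌈(39·455+111)/773⌉ − ⌈(38·455+111)/773⌉ = ⌈17856/773⌉ − ⌈17401/773⌉ = 24 − 23 = 1
n=39: ⌈(40·455+111)/773⌉ − ⌈(39·455+111)/773⌉ = ⌈18311/773⌉ − ⌈17856/773⌉ = 24 − 24 = 0
n=40: ⌈(41·455+111)/773⌉ − ⌈(40·455+111)/773⌉ = ⌈18766/773⌉ − ⌈18311/773⌉ = 25 − 24 = 1
n=41: ⌈(42·455+111)/773⌉ − ⌈(41·455+111)/773⌉ = ⌈19221/773⌉ − ⌈18766/773⌉ = 25 − 25 = 0
n=42: ⌈(43·455+111)/773⌉ − ⌈(42·455+111)/773⌉ = ⌈19676/773⌉ − ⌈19221/773⌉ = 26 − 25 = 1
n=43: ⌈(44·455+111)/773⌉ − ⌈(43·455+111)/773⌉ = ⌈20131/773⌉ − ⌈19676/773⌉ = 27 − 26 = 1
n=44: ⌈(45·455+111)/773⌉ − ⌈(44·455+111)/773⌉ = ⌈20586/773⌉ − ⌈20131/773⌉ = 27 − 27 = 0
n=45: ⌈(46·455+111)/773⌉ − ⌈(45·455+111)/773⌉ = ⌈21041/773⌉ − ⌈20586/773⌉ = 28 − 27 = 1
n=46: ⌈(47·455+111)/773⌉ − ⌈(46·455+111)/773⌉ = ⌈21496/773⌉ − ⌈21041/773⌉ = 28 − 28 = 0
n=47: ⌈(48·455+111)/773⌉ − ⌈(47·455+111)/773⌉ = ⌈21951/773⌉ − ⌈21496/773⌉ = 29 − 28 = 1
n=48: ⌈(49·455+111)/773⌉ − ⌈(48·455+111)/773⌉ = ⌈22406/773⌉ − ⌈21951/773⌉ = 29 − 29 = 0
n=49: ⌈(50·455+111)/773⌉ − ⌈(49·455+111)/773⌉ = ⌈22861/773⌉ − ⌈22406/773⌉ = 30 − 29 = 1
n=50: ⌈(51·455+111)/773⌉ − ⌈(50·455+111)/773⌉ = ⌈23316/773⌉ − ⌈22861/773⌉ = 31 − 30 = 1
n=51: ⌈(52·455+111)/773⌉ − ⌈(51·455+111)/773⌉ = ⌈23771/773⌉ − ⌈23316/773⌉ = 31 − 31 = 0
n=52: ⌈(53·455+111)/773⌉ − ⌈(52·455+111)/773⌉ = ⌈24226/773⌉ − ⌈23771/773⌉ = 32 − 31 = 1
n=53: ⌈(54·455+111)/773⌉ − ⌈(53·455+111)/773⌉ = ⌈24681/773⌉ − ⌈24226/773⌉ = 32 − 32 = 0
n=54: ⌈(55·455+111)/773⌉ − ⌈(54·455+111)/773⌉ = ⌈25136/773⌉ − ⌈24681/773⌉ = 33 − 32 = 1
n=55: ⌈(56·455+111)/773⌉ − ⌈(55·455+111)/773⌉ = ⌈25591/773⌉ − ⌈25136/773⌉ = 34 − 33 = 1
n=56: ⌈(57·455+111)/773⌉ − ⌈(56·455+111)/773⌉ = ⌈26046/773⌉ − ⌈25591/773⌉ = 34 − 34 = 0
n=57: ⌈(58·455+111)/773⌉ − ⌈(57·455+111)/773⌉ = ⌈26501/773⌉ − ⌈26046/773⌉ = 35 − 34 = 1
n=58: ⌈(59·455+111)/773⌉ − ⌈(58·455+111)/773⌉ = ⌈26956/773⌉ − ⌈26501/773⌉ = 35 − 35 = 0
n=59: ⌈(60·455+111)/773⌉ − ⌈(59·455+111)/773⌉ = ⌈27411/773⌉ − ⌈26956/773⌉ = 36 − 35 = 1
n=60: ⌈(61·455+111)/773⌉ − ⌈(60·455+111)/773⌉ = ⌈27866/773⌉ − ⌈27411/773⌉ = 37 − 36 = 1
n=61: ⌈(62·455+111)/773⌉ − ⌈(61·455+111)/773⌉ = ⌈28321/773⌉ − ⌈27866/773⌉ = 37 − 37 = 0
n=62: ⌈(63·455+111)/773⌉ − ⌈(62·455+111)/773⌉ = ⌈28776/773⌉ − ⌈28321/773⌉ = 38 − 37 = 1
n=63: ⌈(64·455+111)/773⌉ − ⌈(63·455+111)/773⌉ = ⌈29231/773⌉ − ⌈28776/773⌉ = 38 − 38 = 0
n=64: ⌈(65·455+111)/773⌉ − ⌈(64·455+111)/773⌉ = ⌈29686/773⌉ − ⌈29231/773⌉ = 39 − 38 = 1
n=65: ⌈(66·455+111)/773⌉ − ⌈(65·455+111)/773⌉ = ⌈30141/773⌉ − ⌈29686/773⌉ = 39 − 39 = 0
n=66: ⌈(67·455+111)/773⌉ − ⌈(66·455+111)/773⌉ = ⌈30596/773⌉ − ⌈30141/773⌉ = 40 − 39 = 1
n=67: ⌈(68·455+111)/773⌉ − ⌈(67·455+111)/773⌉ = ⌈31051/773⌉ − ⌈30596/773⌉ = 41 − 40 = 1
n=68: ⌈(69·455+111)/773⌉ − ⌈(68·455+111)/773⌉ = ⌈31506/773⌉ − ⌈31051/773⌉ = 41 − 41 = 0
n=69: ⌈(70·455+111)/773⌉ − ⌈(69·455+111)/773⌉ = ⌈31961/773⌉ − ⌈31506/773⌉ = 42 − 41 = 1
n=70: ⌈(71·455+111)/773⌉ − ⌈(70·455+111)/773⌉ = ⌈32416/773⌉ − ⌈31961/773⌉ = 42 − 42 = 0
n=71: ⌈(72·455+111)/773⌉ − ⌈(71·455+111)/773⌉ = ⌈32871/773⌉ − ⌈32416/773⌉ = 43 − 42 = 1
n=72: ⌈(73·455+111)/773⌉ − ⌈(72·455+111)/773⌉ = ⌈33326/773⌉ − ⌈32871/773⌉ = 44 − 43 = 1
n=73: ⌈(74·455+111)/773⌉ − ⌈(73·455+111)/773⌉ = ⌈33781/773⌉ − ⌈33326/773⌉ = 44 − 44 = 0
n=74: ⌈(75·455+111)/773⌉ − ⌈(74·455+111)/773⌉ = ⌈34236/773⌉ − ⌈33781/773⌉ = 45 − 44 = 1
n=75: ⌈(76·455+111)/773⌉ − ⌈(75·455+111)/773⌉ = ⌈34691/773⌉ − ⌈34236/773⌉ = 45 − 45 = 0
n=76: ⌈(77·455+111)/773⌉ − ⌈(76·455+111)/773⌉ = ⌈35146/773⌉ − ⌈34691/773⌉ = 46 − 45 = 1
n=77: ⌈(78·455+111)/773⌉ − ⌈(77·455+111)/773⌉ = ⌈35601/773⌉ − ⌈35146/773⌉ = 47 − 46 = 1
n=78: ⌈(79·455+111)/773⌉ − ⌈(78·455+111)/773⌉ = ⌈36056/773⌉ − ⌈35601/773⌉ = 47 − 47 = 0
n=79: ⌈(80·455+111)/773⌉ − ⌈(79·455+111)/773⌉ = ⌈36511/773⌉ − ⌈36056/773⌉ = 48 − 47 = 1
n=80: ⌈(81·455+111)/773⌉ − ⌈(80·455+111)/773⌉ = ⌈36966/773⌉ − ⌈36511/773⌉ = 48 − 48 = 0
n=81: ⌈(82·455+111)/773⌉ − ⌈(81·455+111)/773⌉ = ⌈37421/773⌉ − ⌈36966/773⌉ = 49 − 48 = 1
n=82: ⌈(83·455+111)/773⌉ − ⌈(82·455+111)/773⌉ = ⌈37876/773⌉ − ⌈37421/773⌉ = 49 − 49 = 0
n=83: ⌈(84·455+111)/773⌉ − ⌈(83·455+111)/773⌉ = ⌈38331/773⌉ − ⌈37876/773⌉ = 50 − 49 = 1
n=84: ⌈(85·455+111)/773⌉ − ⌈(84·455+111)/773⌉ = ⌈38786/773⌉ − ⌈38331/773⌉ = 51 − 50 = 1
n=85: ⌈(86·455+111)/773⌉ − ⌈(85·455+111)/773⌉ = ⌈39241/773⌉ − ⌈38786/773⌉ = 51 − 51 = 0
n=86: ⌈(87·455+111)/773⌉ − ⌈(86·455+111)/773⌉ = ⌈39696/773⌉ − ⌈39241/773⌉ = 52 − 51 = 1
n=87: ⌈(88·455+111)/773⌉ − ⌈(87·455+111)/773⌉ = ⌈40151/773⌉ − ⌈39696/773⌉ = 52 − 52 = 0
n=88: ⌈(89·455+111)/773⌉ − ⌈(88·455+111)/773⌉ = ⌈40606/773⌉ − ⌈40151/773⌉ = 53 − 52 = 1
n=89: ⌈(90·455+111)/773⌉ − ⌈(89·455+111)/773⌉ = ⌈41061/773⌉ − ⌈40606/773⌉ = 54 − 53 = 1


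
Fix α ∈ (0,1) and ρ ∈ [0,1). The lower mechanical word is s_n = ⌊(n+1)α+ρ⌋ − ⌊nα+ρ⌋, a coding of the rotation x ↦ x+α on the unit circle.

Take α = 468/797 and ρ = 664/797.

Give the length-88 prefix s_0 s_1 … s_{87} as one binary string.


n=0: ⌊(1·468+664)/797⌋ − ⌊(0·468+664)/797⌋ = ⌊1132/797⌋ − ⌊664/797⌋ = 1 − 0 = 1
n=1: ⌊(2·468+664)/797⌋ − ⌊(1·468+664)/797⌋ = ⌊1600/797⌋ − ⌊1132/797⌋ = 2 − 1 = 1
n=2: ⌊(3·468+664)/797⌋ − ⌊(2·468+664)/797⌋ = ⌊2068/797⌋ − ⌊1600/797⌋ = 2 − 2 = 0
n=3: ⌊(4·468+664)/797⌋ − ⌊(3·468+664)/797⌋ = ⌊2536/797⌋ − ⌊2068/797⌋ = 3 − 2 = 1
n=4: ⌊(5·468+664)/797⌋ − ⌊(4·468+664)/797⌋ = ⌊3004/797⌋ − ⌊2536/797⌋ = 3 − 3 = 0
n=5: ⌊(6·468+664)/797⌋ − ⌊(5·468+664)/797⌋ = ⌊3472/797⌋ − ⌊3004/797⌋ = 4 − 3 = 1
n=6: ⌊(7·468+664)/797⌋ − ⌊(6·468+664)/797⌋ = ⌊3940/797⌋ − ⌊3472/797⌋ = 4 − 4 = 0
n=7: ⌊(8·468+664)/797⌋ − ⌊(7·468+664)/797⌋ = ⌊4408/797⌋ − ⌊3940/797⌋ = 5 − 4 = 1
n=8: ⌊(9·468+664)/797⌋ − ⌊(8·468+664)/797⌋ = ⌊4876/797⌋ − ⌊4408/797⌋ = 6 − 5 = 1
n=9: ⌊(10·468+664)/797⌋ − ⌊(9·468+664)/797⌋ = ⌊5344/797⌋ − ⌊4876/797⌋ = 6 − 6 = 0
n=10: ⌊(11·468+664)/797⌋ − ⌊(10·468+664)/797⌋ = ⌊5812/797⌋ − ⌊5344/797⌋ = 7 − 6 = 1
n=11: ⌊(12·468+664)/797⌋ − ⌊(11·468+664)/797⌋ = ⌊6280/797⌋ − ⌊5812/797⌋ = 7 − 7 = 0
n=12: ⌊(13·468+664)/797⌋ − ⌊(12·468+664)/797⌋ = ⌊6748/797⌋ − ⌊6280/797⌋ = 8 − 7 = 1
n=13: ⌊(14·468+664)/797⌋ − ⌊(13·468+664)/797⌋ = ⌊7216/797⌋ − ⌊6748/797⌋ = 9 − 8 = 1
n=14: ⌊(15·468+664)/797⌋ − ⌊(14·468+664)/797⌋ = ⌊7684/797⌋ − ⌊7216/797⌋ = 9 − 9 = 0
n=15: ⌊(16·468+664)/797⌋ − ⌊(15·468+664)/797⌋ = ⌊8152/797⌋ − ⌊7684/797⌋ = 10 − 9 = 1
n=16: ⌊(17·468+664)/797⌋ − ⌊(16·468+664)/797⌋ = ⌊8620/797⌋ − ⌊8152/797⌋ = 10 − 10 = 0
n=17: ⌊(18·468+664)/797⌋ − ⌊(17·468+664)/797⌋ = ⌊9088/797⌋ − ⌊8620/797⌋ = 11 − 10 = 1
n=18: ⌊(19·468+664)/797⌋ − ⌊(18·468+664)/797⌋ = ⌊9556/797⌋ − ⌊9088/797⌋ = 11 − 11 = 0
n=19: ⌊(20·468+664)/797⌋ − ⌊(19·468+664)/797⌋ = ⌊10024/797⌋ − ⌊9556/797⌋ = 12 − 11 = 1
n=20: ⌊(21·468+664)/797⌋ − ⌊(20·468+664)/797⌋ = ⌊10492/797⌋ − ⌊10024/797⌋ = 13 − 12 = 1
n=21: ⌊(22·468+664)/797⌋ − ⌊(21·468+664)/797⌋ = ⌊10960/797⌋ − ⌊10492/797⌋ = 13 − 13 = 0
n=22: ⌊(23·468+664)/797⌋ − ⌊(22·468+664)/797⌋ = ⌊11428/797⌋ − ⌊10960/797⌋ = 14 − 13 = 1
n=23: ⌊(24·468+664)/797⌋ − ⌊(23·468+664)/797⌋ = ⌊11896/797⌋ − ⌊11428/797⌋ = 14 − 14 = 0
n=24: ⌊(25·468+664)/797⌋ − ⌊(24·468+664)/797⌋ = ⌊12364/797⌋ − ⌊11896/797⌋ = 15 − 14 = 1
n=25: ⌊(26·468+664)/797⌋ − ⌊(25·468+664)/797⌋ = ⌊12832/797⌋ − ⌊12364/797⌋ = 16 − 15 = 1
n=26: ⌊(27·468+664)/797⌋ − ⌊(26·468+664)/797⌋ = ⌊13300/797⌋ − ⌊12832/797⌋ = 16 − 16 = 0
n=27: ⌊(28·468+664)/797⌋ − ⌊(27·468+664)/797⌋ = ⌊13768/797⌋ − ⌊13300/797⌋ = 17 − 16 = 1
n=28: ⌊(29·468+664)/797⌋ − ⌊(28·468+664)/797⌋ = ⌊14236/797⌋ − ⌊13768/797⌋ = 17 − 17 = 0
n=29: ⌊(30·468+664)/797⌋ − ⌊(29·468+664)/797⌋ = ⌊14704/797⌋ − ⌊14236/797⌋ = 18 − 17 = 1
n=30: ⌊(31·468+664)/797⌋ − ⌊(30·468+664)/797⌋ = ⌊15172/797⌋ − ⌊14704/797⌋ = 19 − 18 = 1
n=31: ⌊(32·468+664)/797⌋ − ⌊(31·468+664)/797⌋ = ⌊15640/797⌋ − ⌊15172/797⌋ = 19 − 19 = 0
n=32: ⌊(33·468+664)/797⌋ − ⌊(32·468+664)/797⌋ = ⌊16108/797⌋ − ⌊15640/797⌋ = 20 − 19 = 1
n=33: ⌊(34·468+664)/797⌋ − ⌊(33·468+664)/797⌋ = ⌊16576/797⌋ − ⌊16108/797⌋ = 20 − 20 = 0
n=34: ⌊(35·468+664)/797⌋ − ⌊(34·468+664)/797⌋ = ⌊17044/797⌋ − ⌊16576/797⌋ = 21 − 20 = 1
n=35: ⌊(36·468+664)/797⌋ − ⌊(35·468+664)/797⌋ = ⌊17512/797⌋ − ⌊17044/797⌋ = 21 − 21 = 0
n=36: ⌊(37·468+664)/797⌋ − ⌊(36·468+664)/797⌋ = ⌊17980/797⌋ − ⌊17512/797⌋ = 22 − 21 = 1
n=37: ⌊(38·468+664)/797⌋ − ⌊(37·468+664)/797⌋ = ⌊18448/797⌋ − ⌊17980/797⌋ = 23 − 22 = 1
n=38: ⌊(39·468+664)/797⌋ − ⌊(38·468+664)/797⌋ = ⌊18916/797⌋ − ⌊18448/797⌋ = 23 − 23 = 0
n=39: ⌊(40·468+664)/797⌋ − ⌊(39·468+664)/797⌋ = ⌊19384/797⌋ − ⌊18916/797⌋ = 24 − 23 = 1
n=40: ⌊(41·468+664)/797⌋ − ⌊(40·468+664)/797⌋ = ⌊19852/797⌋ − ⌊19384/797⌋ = 24 − 24 = 0
n=41: ⌊(42·468+664)/797⌋ − ⌊(41·468+664)/797⌋ = ⌊20320/797⌋ − ⌊19852/797⌋ = 25 − 24 = 1
n=42: ⌊(43·468+664)/797⌋ − ⌊(42·468+664)/797⌋ = ⌊20788/797⌋ − ⌊20320/797⌋ = 26 − 25 = 1
n=43: ⌊(44·468+664)/797⌋ − ⌊(43·468+664)/797⌋ = ⌊21256/797⌋ − ⌊20788/797⌋ = 26 − 26 = 0
n=44: ⌊(45·468+664)/797⌋ − ⌊(44·468+664)/797⌋ = ⌊21724/797⌋ − ⌊21256/797⌋ = 27 − 26 = 1
n=45: ⌊(46·468+664)/797⌋ − ⌊(45·468+664)/797⌋ = ⌊22192/797⌋ − ⌊21724/797⌋ = 27 − 27 = 0
n=46: ⌊(47·468+664)/797⌋ − ⌊(46·468+664)/797⌋ = ⌊22660/797⌋ − ⌊22192/797⌋ = 28 − 27 = 1
n=47: ⌊(48·468+664)/797⌋ − ⌊(47·468+664)/797⌋ = ⌊23128/797⌋ − ⌊22660/797⌋ = 29 − 28 = 1
n=48: ⌊(49·468+664)/797⌋ − ⌊(48·468+664)/797⌋ = ⌊23596/797⌋ − ⌊23128/797⌋ = 29 − 29 = 0
n=49: ⌊(50·468+664)/797⌋ − ⌊(49·468+664)/797⌋ = ⌊24064/797⌋ − ⌊23596/797⌋ = 30 − 29 = 1
n=50: ⌊(51·468+664)/797⌋ − ⌊(50·468+664)/797⌋ = ⌊24532/797⌋ − ⌊24064/797⌋ = 30 − 30 = 0
n=51: ⌊(52·468+664)/797⌋ − ⌊(51·468+664)/797⌋ = ⌊25000/797⌋ − ⌊24532/797⌋ = 31 − 30 = 1
n=52: ⌊(53·468+664)/797⌋ − ⌊(52·468+664)/797⌋ = ⌊25468/797⌋ − ⌊25000/797⌋ = 31 − 31 = 0
n=53: ⌊(54·468+664)/797⌋ − ⌊(53·468+664)/797⌋ = ⌊25936/797⌋ − ⌊25468/797⌋ = 32 − 31 = 1
n=54: ⌊(55·468+664)/797⌋ − ⌊(54·468+664)/797⌋ = ⌊26404/797⌋ − ⌊25936/797⌋ = 33 − 32 = 1
n=55: ⌊(56·468+664)/797⌋ − ⌊(55·468+664)/797⌋ = ⌊26872/797⌋ − ⌊26404/797⌋ = 33 − 33 = 0
n=56: ⌊(57·468+664)/797⌋ − ⌊(56·468+664)/797⌋ = ⌊27340/797⌋ − ⌊26872/797⌋ = 34 − 33 = 1
n=57: ⌊(58·468+664)/797⌋ − ⌊(57·468+664)/797⌋ = ⌊27808/797⌋ − ⌊27340/797⌋ = 34 − 34 = 0
n=58: ⌊(59·468+664)/797⌋ − ⌊(58·468+664)/797⌋ = ⌊28276/797⌋ − ⌊27808/797⌋ = 35 − 34 = 1
n=59: ⌊(60·468+664)/797⌋ − ⌊(59·468+664)/797⌋ = ⌊28744/797⌋ − ⌊28276/797⌋ = 36 − 35 = 1
n=60: ⌊(61·468+664)/797⌋ − ⌊(60·468+664)/797⌋ = ⌊29212/797⌋ − ⌊28744/797⌋ = 36 − 36 = 0
n=61: ⌊(62·468+664)/797⌋ − ⌊(61·468+664)/797⌋ = ⌊29680/797⌋ − ⌊29212/797⌋ = 37 − 36 = 1
n=62: ⌊(63·468+664)/797⌋ − ⌊(62·468+664)/797⌋ = ⌊30148/797⌋ − ⌊29680/797⌋ = 37 − 37 = 0
n=63: ⌊(64·468+664)/797⌋ − ⌊(63·468+664)/797⌋ = ⌊30616/797⌋ − ⌊30148/797⌋ = 38 − 37 = 1
n=64: ⌊(65·468+664)/797⌋ − ⌊(64·468+664)/797⌋ = ⌊31084/797⌋ − ⌊30616/797⌋ = 39 − 38 = 1
n=65: ⌊(66·468+664)/797⌋ − ⌊(65·468+664)/797⌋ = ⌊31552/797⌋ − ⌊31084/797⌋ = 39 − 39 = 0
n=66: ⌊(67·468+664)/797⌋ − ⌊(66·468+664)/797⌋ = ⌊32020/797⌋ − ⌊31552/797⌋ = 40 − 39 = 1
n=67: ⌊(68·468+664)/797⌋ − ⌊(67·468+664)/797⌋ = ⌊32488/797⌋ − ⌊32020/797⌋ = 40 − 40 = 0
n=68: ⌊(69·468+664)/797⌋ − ⌊(68·468+664)/797⌋ = ⌊32956/797⌋ − ⌊32488/797⌋ = 41 − 40 = 1
n=69: ⌊(70·468+664)/797⌋ − ⌊(69·468+664)/797⌋ = ⌊33424/797⌋ − ⌊32956/797⌋ = 41 − 41 = 0
n=70: ⌊(71·468+664)/797⌋ − ⌊(70·468+664)/797⌋ = ⌊33892/797⌋ − ⌊33424/797⌋ = 42 − 41 = 1
n=71: ⌊(72·468+664)/797⌋ − ⌊(71·468+664)/797⌋ = ⌊34360/797⌋ − ⌊33892/797⌋ = 43 − 42 = 1
n=72: ⌊(73·468+664)/797⌋ − ⌊(72·468+664)/797⌋ = ⌊34828/797⌋ − ⌊34360/797⌋ = 43 − 43 = 0
n=73: ⌊(74·468+664)/797⌋ − ⌊(73·468+664)/797⌋ = ⌊35296/797⌋ − ⌊34828/797⌋ = 44 − 43 = 1
n=74: ⌊(75·468+664)/797⌋ − ⌊(74·468+664)/797⌋ = ⌊35764/797⌋ − ⌊35296/797⌋ = 44 − 44 = 0
n=75: ⌊(76·468+664)/797⌋ − ⌊(75·468+664)/797⌋ = ⌊36232/797⌋ − ⌊35764/797⌋ = 45 − 44 = 1
n=76: ⌊(77·468+664)/797⌋ − ⌊(76·468+664)/797⌋ = ⌊36700/797⌋ − ⌊36232/797⌋ = 46 − 45 = 1
n=77: ⌊(78·468+664)/797⌋ − ⌊(77·468+664)/797⌋ = ⌊37168/797⌋ − ⌊36700/797⌋ = 46 − 46 = 0
n=78: ⌊(79·468+664)/797⌋ − ⌊(78·468+664)/797⌋ = ⌊37636/797⌋ − ⌊37168/797⌋ = 47 − 46 = 1
n=79: ⌊(80·468+664)/797⌋ − ⌊(79·468+664)/797⌋ = ⌊38104/797⌋ − ⌊37636/797⌋ = 47 − 47 = 0
n=80: ⌊(81·468+664)/797⌋ − ⌊(80·468+664)/797⌋ = ⌊38572/797⌋ − ⌊38104/797⌋ = 48 − 47 = 1
n=81: ⌊(82·468+664)/797⌋ − ⌊(81·468+664)/797⌋ = ⌊39040/797⌋ − ⌊38572/797⌋ = 48 − 48 = 0
n=82: ⌊(83·468+664)/797⌋ − ⌊(82·468+664)/797⌋ = ⌊39508/797⌋ − ⌊39040/797⌋ = 49 − 48 = 1
n=83: ⌊(84·468+664)/797⌋ − ⌊(83·468+664)/797⌋ = ⌊39976/797⌋ − ⌊39508/797⌋ = 50 − 49 = 1
n=84: ⌊(85·468+664)/797⌋ − ⌊(84·468+664)/797⌋ = ⌊40444/797⌋ − ⌊39976/797⌋ = 50 − 50 = 0
n=85: ⌊(86·468+664)/797⌋ − ⌊(85·468+664)/797⌋ = ⌊40912/797⌋ − ⌊40444/797⌋ = 51 − 50 = 1
n=86: ⌊(87·468+664)/797⌋ − ⌊(86·468+664)/797⌋ = ⌊41380/797⌋ − ⌊40912/797⌋ = 51 − 51 = 0
n=87: ⌊(88·468+664)/797⌋ − ⌊(87·468+664)/797⌋ = ⌊41848/797⌋ − ⌊41380/797⌋ = 52 − 51 = 1

1101010110101101010110101101011010101101011010110101011010110101101010110101101010110101


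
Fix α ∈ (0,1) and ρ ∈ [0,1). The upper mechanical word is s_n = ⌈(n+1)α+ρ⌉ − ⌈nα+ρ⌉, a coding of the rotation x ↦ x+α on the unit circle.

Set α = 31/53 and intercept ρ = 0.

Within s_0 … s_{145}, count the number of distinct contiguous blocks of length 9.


10

t_n = ⌈(n·31)/53⌉ for n = 0 … 146:
  n=0…9: ⌈0/53⌉=0 ⌈31/53⌉=1 ⌈62/53⌉=2 ⌈93/53⌉=2 ⌈124/53⌉=3 ⌈155/53⌉=3 ⌈186/53⌉=4 ⌈217/53⌉=5 ⌈248/53⌉=5 ⌈279/53⌉=6
  n=10…19: ⌈310/53⌉=6 ⌈341/53⌉=7 ⌈372/53⌉=8 ⌈403/53⌉=8 ⌈434/53⌉=9 ⌈465/53⌉=9 ⌈496/53⌉=10 ⌈527/53⌉=10 ⌈558/53⌉=11 ⌈589/53⌉=12
  n=20…29: ⌈620/53⌉=12 ⌈651/53⌉=13 ⌈682/53⌉=13 ⌈713/53⌉=14 ⌈744/53⌉=15 ⌈775/53⌉=15 ⌈806/53⌉=16 ⌈837/53⌉=16 ⌈868/53⌉=17 ⌈899/53⌉=17
  n=30…39: ⌈930/53⌉=18 ⌈961/53⌉=19 ⌈992/53⌉=19 ⌈1023/53⌉=20 ⌈1054/53⌉=20 ⌈1085/53⌉=21 ⌈1116/53⌉=22 ⌈1147/53⌉=22 ⌈1178/53⌉=23 ⌈1209/53⌉=23
  n=40…49: ⌈1240/53⌉=24 ⌈1271/53⌉=24 ⌈1302/53⌉=25 ⌈1333/53⌉=26 ⌈1364/53⌉=26 ⌈1395/53⌉=27 ⌈1426/53⌉=27 ⌈1457/53⌉=28 ⌈1488/53⌉=29 ⌈1519/53⌉=29
  n=50…59: ⌈1550/53⌉=30 ⌈1581/53⌉=30 ⌈1612/53⌉=31 ⌈1643/53⌉=31 ⌈1674/53⌉=32 ⌈1705/53⌉=33 ⌈1736/53⌉=33 ⌈1767/53⌉=34 ⌈1798/53⌉=34 ⌈1829/53⌉=35
  n=60…69: ⌈1860/53⌉=36 ⌈1891/53⌉=36 ⌈1922/53⌉=37 ⌈1953/53⌉=37 ⌈1984/53⌉=38 ⌈2015/53⌉=39 ⌈2046/53⌉=39 ⌈2077/53⌉=40 ⌈2108/53⌉=40 ⌈2139/53⌉=41
  n=70…79: ⌈2170/53⌉=41 ⌈2201/53⌉=42 ⌈2232/53⌉=43 ⌈2263/53⌉=43 ⌈2294/53⌉=44 ⌈2325/53⌉=44 ⌈2356/53⌉=45 ⌈2387/53⌉=46 ⌈2418/53⌉=46 ⌈2449/53⌉=47
  n=80…89: ⌈2480/53⌉=47 ⌈2511/53⌉=48 ⌈2542/53⌉=48 ⌈2573/53⌉=49 ⌈2604/53⌉=50 ⌈2635/53⌉=50 ⌈2666/53⌉=51 ⌈2697/53⌉=51 ⌈2728/53⌉=52 ⌈2759/53⌉=53
  n=90…99: ⌈2790/53⌉=53 ⌈2821/53⌉=54 ⌈2852/53⌉=54 ⌈2883/53⌉=55 ⌈2914/53⌉=55 ⌈2945/53⌉=56 ⌈2976/53⌉=57 ⌈3007/53⌉=57 ⌈3038/53⌉=58 ⌈3069/53⌉=58
  n=100…109: ⌈3100/53⌉=59 ⌈3131/53⌉=60 ⌈3162/53⌉=60 ⌈3193/53⌉=61 ⌈3224/53⌉=61 ⌈3255/53⌉=62 ⌈3286/53⌉=62 ⌈3317/53⌉=63 ⌈3348/53⌉=64 ⌈3379/53⌉=64
  n=110…119: ⌈3410/53⌉=65 ⌈3441/53⌉=65 ⌈3472/53⌉=66 ⌈3503/53⌉=67 ⌈3534/53⌉=67 ⌈3565/53⌉=68 ⌈3596/53⌉=68 ⌈3627/53⌉=69 ⌈3658/53⌉=70 ⌈3689/53⌉=70
  n=120…129: ⌈3720/53⌉=71 ⌈3751/53⌉=71 ⌈3782/53⌉=72 ⌈3813/53⌉=72 ⌈3844/53⌉=73 ⌈3875/53⌉=74 ⌈3906/53⌉=74 ⌈3937/53⌉=75 ⌈3968/53⌉=75 ⌈3999/53⌉=76
  n=130…139: ⌈4030/53⌉=77 ⌈4061/53⌉=77 ⌈4092/53⌉=78 ⌈4123/53⌉=78 ⌈4154/53⌉=79 ⌈4185/53⌉=79 ⌈4216/53⌉=80 ⌈4247/53⌉=81 ⌈4278/53⌉=81 ⌈4309/53⌉=82
  n=140…146: ⌈4340/53⌉=82 ⌈4371/53⌉=83 ⌈4402/53⌉=84 ⌈4433/53⌉=84 ⌈4464/53⌉=85 ⌈4495/53⌉=85 ⌈4526/53⌉=86
s_n = t_(n+1) − t_n for n = 0 … 145 gives
prefix = 11010110101101010110101101010110101101010110101101010110101101011010101101011010101101011010101101011010101101011010110101011010110101011010110101
slide a length-9 window over [0..8] … [137..145] (138 windows); first occurrence of each distinct factor:
  [  0..  8] 110101101
  [  1..  9] 101011010
  [  2.. 10] 010110101
  [  3.. 11] 101101011
  [  4.. 12] 011010110
  [  8.. 16] 101101010
  [  9.. 17] 011010101
  [ 10.. 18] 110101011
  [ 11.. 19] 101010110
  [ 12.. 20] 010101101
  (the other 128 windows repeat one of these)
distinct factors: {010101101, 010110101, 011010101, 011010110, 101010110, 101011010, 101101010, 101101011, 110101011, 110101101}
count = 10  (Sturmian bound for length 9 is 10)


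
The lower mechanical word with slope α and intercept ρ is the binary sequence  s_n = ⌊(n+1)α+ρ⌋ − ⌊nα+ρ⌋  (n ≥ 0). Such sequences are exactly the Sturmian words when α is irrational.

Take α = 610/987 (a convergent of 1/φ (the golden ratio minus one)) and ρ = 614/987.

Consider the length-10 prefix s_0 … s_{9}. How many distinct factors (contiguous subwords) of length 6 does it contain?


5

t_n = ⌊(n·610+614)/987⌋ for n = 0 … 10:
  n=0…9: ⌊614/987⌋=0 ⌊1224/987⌋=1 ⌊1834/987⌋=1 ⌊2444/987⌋=2 ⌊3054/987⌋=3 ⌊3664/987⌋=3 ⌊4274/987⌋=4 ⌊4884/987⌋=4 ⌊5494/987⌋=5 ⌊6104/987⌋=6
  n=10: ⌊6714/987⌋=6
s_n = t_(n+1) − t_n for n = 0 … 9 gives
prefix = 1011010110
slide a length-6 window over [0..5] … [4..9] (5 windows); first occurrence of each distinct factor:
  [  0..  5] 101101
  [  1..  6] 011010
  [  2..  7] 110101
  [  3..  8] 101011
  [  4..  9] 010110
distinct factors: {010110, 011010, 101011, 101101, 110101}
count = 5  (Sturmian bound for length 6 is 7)


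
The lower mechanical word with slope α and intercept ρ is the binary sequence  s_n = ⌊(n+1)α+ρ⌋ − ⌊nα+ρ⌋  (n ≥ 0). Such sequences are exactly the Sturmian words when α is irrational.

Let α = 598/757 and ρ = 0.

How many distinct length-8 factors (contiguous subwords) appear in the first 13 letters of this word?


6

t_n = ⌊(n·598)/757⌋ for n = 0 … 13:
  n=0…9: ⌊0/757⌋=0 ⌊598/757⌋=0 ⌊1196/757⌋=1 ⌊1794/757⌋=2 ⌊2392/757⌋=3 ⌊2990/757⌋=3 ⌊3588/757⌋=4 ⌊4186/757⌋=5 ⌊4784/757⌋=6 ⌊5382/757⌋=7
  n=10…13: ⌊5980/757⌋=7 ⌊6578/757⌋=8 ⌊7176/757⌋=9 ⌊7774/757⌋=10
s_n = t_(n+1) − t_n for n = 0 … 12 gives
prefix = 0111011110111
slide a length-8 window over [0..7] … [5..12] (6 windows); first occurrence of each distinct factor:
  [  0..  7] 01110111
  [  1..  8] 11101111
  [  2..  9] 11011110
  [  3.. 10] 10111101
  [  4.. 11] 01111011
  [  5.. 12] 11110111
distinct factors: {01110111, 01111011, 10111101, 11011110, 11101111, 11110111}
count = 6  (Sturmian bound for length 8 is 9)


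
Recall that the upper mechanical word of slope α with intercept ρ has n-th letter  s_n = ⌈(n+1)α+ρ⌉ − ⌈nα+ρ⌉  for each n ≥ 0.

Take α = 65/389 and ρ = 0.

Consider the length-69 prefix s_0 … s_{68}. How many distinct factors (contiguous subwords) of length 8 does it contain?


7

t_n = ⌈(n·65)/389⌉ for n = 0 … 69:
  n=0…9: ⌈0/389⌉=0 ⌈65/389⌉=1 ⌈130/389⌉=1 ⌈195/389⌉=1 ⌈260/389⌉=1 ⌈325/389⌉=1 ⌈390/389⌉=2 ⌈455/389⌉=2 ⌈520/389⌉=2 ⌈585/389⌉=2
  n=10…19: ⌈650/389⌉=2 ⌈715/389⌉=2 ⌈780/389⌉=3 ⌈845/389⌉=3 ⌈910/389⌉=3 ⌈975/389⌉=3 ⌈1040/389⌉=3 ⌈1105/389⌉=3 ⌈1170/389⌉=4 ⌈1235/389⌉=4
  n=20…29: ⌈1300/389⌉=4 ⌈1365/389⌉=4 ⌈1430/389⌉=4 ⌈1495/389⌉=4 ⌈1560/389⌉=5 ⌈1625/389⌉=5 ⌈1690/389⌉=5 ⌈1755/389⌉=5 ⌈1820/389⌉=5 ⌈1885/389⌉=5
  n=30…39: ⌈1950/389⌉=6 ⌈2015/389⌉=6 ⌈2080/389⌉=6 ⌈2145/389⌉=6 ⌈2210/389⌉=6 ⌈2275/389⌉=6 ⌈2340/389⌉=7 ⌈2405/389⌉=7 ⌈2470/389⌉=7 ⌈2535/389⌉=7
  n=40…49: ⌈2600/389⌉=7 ⌈2665/389⌉=7 ⌈2730/389⌉=8 ⌈2795/389⌉=8 ⌈2860/389⌉=8 ⌈2925/389⌉=8 ⌈2990/389⌉=8 ⌈3055/389⌉=8 ⌈3120/389⌉=9 ⌈3185/389⌉=9
  n=50…59: ⌈3250/389⌉=9 ⌈3315/389⌉=9 ⌈3380/389⌉=9 ⌈3445/389⌉=9 ⌈3510/389⌉=10 ⌈3575/389⌉=10 ⌈3640/389⌉=10 ⌈3705/389⌉=10 ⌈3770/389⌉=10 ⌈3835/389⌉=10
  n=60…69: ⌈3900/389⌉=11 ⌈3965/389⌉=11 ⌈4030/389⌉=11 ⌈4095/389⌉=11 ⌈4160/389⌉=11 ⌈4225/389⌉=11 ⌈4290/389⌉=12 ⌈4355/389⌉=12 ⌈4420/389⌉=12 ⌈4485/389⌉=12
s_n = t_(n+1) − t_n for n = 0 … 68 gives
prefix = 100001000001000001000001000001000001000001000001000001000001000001000
slide a length-8 window over [0..7] … [61..68] (62 windows); first occurrence of each distinct factor:
  [  0..  7] 10000100
  [  1..  8] 00001000
  [  2..  9] 00010000
  [  3.. 10] 00100000
  [  4.. 11] 01000001
  [  5.. 12] 10000010
  [  6.. 13] 00000100
  (the other 55 windows repeat one of these)
distinct factors: {00000100, 00001000, 00010000, 00100000, 01000001, 10000010, 10000100}
count = 7  (Sturmian bound for length 8 is 9)


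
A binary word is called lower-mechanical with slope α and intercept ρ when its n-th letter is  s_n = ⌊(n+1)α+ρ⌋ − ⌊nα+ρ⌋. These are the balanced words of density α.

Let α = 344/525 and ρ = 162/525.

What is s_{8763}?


0

(n+1)α + ρ = (8764·344 + 162) / 525 = 3014978/525
nα + ρ     = (8763·344 + 162) / 525 = 3014634/525
⌊3014978/525⌋ = 5742,  ⌊3014634/525⌋ = 5742
s_{8763} = 5742 − 5742 = 0


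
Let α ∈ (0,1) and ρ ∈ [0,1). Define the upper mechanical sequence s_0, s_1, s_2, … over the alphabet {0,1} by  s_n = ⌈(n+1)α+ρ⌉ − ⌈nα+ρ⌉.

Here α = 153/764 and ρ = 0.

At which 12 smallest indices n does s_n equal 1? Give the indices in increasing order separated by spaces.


n=0: ⌈153/764⌉−⌈0/764⌉ = 1−0 = 1  ← one
n=1: ⌈306/764⌉−⌈153/764⌉ = 1−1 = 0
n=2: ⌈459/764⌉−⌈306/764⌉ = 1−1 = 0
n=3: ⌈612/764⌉−⌈459/764⌉ = 1−1 = 0
n=4: ⌈765/764⌉−⌈612/764⌉ = 2−1 = 1  ← one
n=5: ⌈918/764⌉−⌈765/764⌉ = 2−2 = 0
n=6: ⌈1071/764⌉−⌈918/764⌉ = 2−2 = 0
n=7: ⌈1224/764⌉−⌈1071/764⌉ = 2−2 = 0
n=8: ⌈1377/764⌉−⌈1224/764⌉ = 2−2 = 0
n=9: ⌈1530/764⌉−⌈1377/764⌉ = 3−2 = 1  ← one
n=10: ⌈1683/764⌉−⌈1530/764⌉ = 3−3 = 0
n=11: ⌈1836/764⌉−⌈1683/764⌉ = 3−3 = 0
n=12: ⌈1989/764⌉−⌈1836/764⌉ = 3−3 = 0
n=13: ⌈2142/764⌉−⌈1989/764⌉ = 3−3 = 0
n=14: ⌈2295/764⌉−⌈2142/764⌉ = 4−3 = 1  ← one
n=15: ⌈2448/764⌉−⌈2295/764⌉ = 4−4 = 0
n=16: ⌈2601/764⌉−⌈2448/764⌉ = 4−4 = 0
n=17: ⌈2754/764⌉−⌈2601/764⌉ = 4−4 = 0
n=18: ⌈2907/764⌉−⌈2754/764⌉ = 4−4 = 0
n=19: ⌈3060/764⌉−⌈2907/764⌉ = 5−4 = 1  ← one
n=20: ⌈3213/764⌉−⌈3060/764⌉ = 5−5 = 0
n=21: ⌈3366/764⌉−⌈3213/764⌉ = 5−5 = 0
n=22: ⌈3519/764⌉−⌈3366/764⌉ = 5−5 = 0
n=23: ⌈3672/764⌉−⌈3519/764⌉ = 5−5 = 0
n=24: ⌈3825/764⌉−⌈3672/764⌉ = 6−5 = 1  ← one
n=25: ⌈3978/764⌉−⌈3825/764⌉ = 6−6 = 0
n=26: ⌈4131/764⌉−⌈3978/764⌉ = 6−6 = 0
n=27: ⌈4284/764⌉−⌈4131/764⌉ = 6−6 = 0
n=28: ⌈4437/764⌉−⌈4284/764⌉ = 6−6 = 0
n=29: ⌈4590/764⌉−⌈4437/764⌉ = 7−6 = 1  ← one
n=30: ⌈4743/764⌉−⌈4590/764⌉ = 7−7 = 0
n=31: ⌈4896/764⌉−⌈4743/764⌉ = 7−7 = 0
n=32: ⌈5049/764⌉−⌈4896/764⌉ = 7−7 = 0
n=33: ⌈5202/764⌉−⌈5049/764⌉ = 7−7 = 0
n=34: ⌈5355/764⌉−⌈5202/764⌉ = 8−7 = 1  ← one
n=35: ⌈5508/764⌉−⌈5355/764⌉ = 8−8 = 0
n=36: ⌈5661/764⌉−⌈5508/764⌉ = 8−8 = 0
n=37: ⌈5814/764⌉−⌈5661/764⌉ = 8−8 = 0
n=38: ⌈5967/764⌉−⌈5814/764⌉ = 8−8 = 0
n=39: ⌈6120/764⌉−⌈5967/764⌉ = 9−8 = 1  ← one
n=40: ⌈6273/764⌉−⌈6120/764⌉ = 9−9 = 0
n=41: ⌈6426/764⌉−⌈6273/764⌉ = 9−9 = 0
n=42: ⌈6579/764⌉−⌈6426/764⌉ = 9−9 = 0
n=43: ⌈6732/764⌉−⌈6579/764⌉ = 9−9 = 0
n=44: ⌈6885/764⌉−⌈6732/764⌉ = 10−9 = 1  ← one
n=45: ⌈7038/764⌉−⌈6885/764⌉ = 10−10 = 0
n=46: ⌈7191/764⌉−⌈7038/764⌉ = 10−10 = 0
n=47: ⌈7344/764⌉−⌈7191/764⌉ = 10−10 = 0
n=48: ⌈7497/764⌉−⌈7344/764⌉ = 10−10 = 0
n=49: ⌈7650/764⌉−⌈7497/764⌉ = 11−10 = 1  ← one
n=50: ⌈7803/764⌉−⌈7650/764⌉ = 11−11 = 0
n=51: ⌈7956/764⌉−⌈7803/764⌉ = 11−11 = 0
n=52: ⌈8109/764⌉−⌈7956/764⌉ = 11−11 = 0
n=53: ⌈8262/764⌉−⌈8109/764⌉ = 11−11 = 0
n=54: ⌈8415/764⌉−⌈8262/764⌉ = 12−11 = 1  ← one
positions of the first 12 ones: 0 4 9 14 19 24 29 34 39 44 49 54

0 4 9 14 19 24 29 34 39 44 49 54


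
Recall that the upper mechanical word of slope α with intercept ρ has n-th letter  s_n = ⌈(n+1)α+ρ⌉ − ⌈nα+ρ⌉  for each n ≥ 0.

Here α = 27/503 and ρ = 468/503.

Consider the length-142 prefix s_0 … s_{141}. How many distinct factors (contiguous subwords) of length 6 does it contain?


7

t_n = ⌈(n·27+468)/503⌉ for n = 0 … 142:
  n=0…9: ⌈468/503⌉=1 ⌈495/503⌉=1 ⌈522/503⌉=2 ⌈549/503⌉=2 ⌈576/503⌉=2 ⌈603/503⌉=2 ⌈630/503⌉=2 ⌈657/503⌉=2 ⌈684/503⌉=2 ⌈711/503⌉=2
  n=10…19: ⌈738/503⌉=2 ⌈765/503⌉=2 ⌈792/503⌉=2 ⌈819/503⌉=2 ⌈846/503⌉=2 ⌈873/503⌉=2 ⌈900/503⌉=2 ⌈927/503⌉=2 ⌈954/503⌉=2 ⌈981/503⌉=2
  n=20…29: ⌈1008/503⌉=3 ⌈1035/503⌉=3 ⌈1062/503⌉=3 ⌈1089/503⌉=3 ⌈1116/503⌉=3 ⌈1143/503⌉=3 ⌈1170/503⌉=3 ⌈1197/503⌉=3 ⌈1224/503⌉=3 ⌈1251/503⌉=3
  n=30…39: ⌈1278/503⌉=3 ⌈1305/503⌉=3 ⌈1332/503⌉=3 ⌈1359/503⌉=3 ⌈1386/503⌉=3 ⌈1413/503⌉=3 ⌈1440/503⌉=3 ⌈1467/503⌉=3 ⌈1494/503⌉=3 ⌈1521/503⌉=4
  n=40…49: ⌈1548/503⌉=4 ⌈1575/503⌉=4 ⌈1602/503⌉=4 ⌈1629/503⌉=4 ⌈1656/503⌉=4 ⌈1683/503⌉=4 ⌈1710/503⌉=4 ⌈1737/503⌉=4 ⌈1764/503⌉=4 ⌈1791/503⌉=4
  n=50…59: ⌈1818/503⌉=4 ⌈1845/503⌉=4 ⌈1872/503⌉=4 ⌈1899/503⌉=4 ⌈1926/503⌉=4 ⌈1953/503⌉=4 ⌈1980/503⌉=4 ⌈2007/503⌉=4 ⌈2034/503⌉=5 ⌈2061/503⌉=5
  n=60…69: ⌈2088/503⌉=5 ⌈2115/503⌉=5 ⌈2142/503⌉=5 ⌈2169/503⌉=5 ⌈2196/503⌉=5 ⌈2223/503⌉=5 ⌈2250/503⌉=5 ⌈2277/503⌉=5 ⌈2304/503⌉=5 ⌈2331/503⌉=5
  n=70…79: ⌈2358/503⌉=5 ⌈2385/503⌉=5 ⌈2412/503⌉=5 ⌈2439/503⌉=5 ⌈2466/503⌉=5 ⌈2493/503⌉=5 ⌈2520/503⌉=6 ⌈2547/503⌉=6 ⌈2574/503⌉=6 ⌈2601/503⌉=6
  n=80…89: ⌈2628/503⌉=6 ⌈2655/503⌉=6 ⌈2682/503⌉=6 ⌈2709/503⌉=6 ⌈2736/503⌉=6 ⌈2763/503⌉=6 ⌈2790/503⌉=6 ⌈2817/503⌉=6 ⌈2844/503⌉=6 ⌈2871/503⌉=6
  n=90…99: ⌈2898/503⌉=6 ⌈2925/503⌉=6 ⌈2952/503⌉=6 ⌈2979/503⌉=6 ⌈3006/503⌉=6 ⌈3033/503⌉=7 ⌈3060/503⌉=7 ⌈3087/503⌉=7 ⌈3114/503⌉=7 ⌈3141/503⌉=7
  n=100…109: ⌈3168/503⌉=7 ⌈3195/503⌉=7 ⌈3222/503⌉=7 ⌈3249/503⌉=7 ⌈3276/503⌉=7 ⌈3303/503⌉=7 ⌈3330/503⌉=7 ⌈3357/503⌉=7 ⌈3384/503⌉=7 ⌈3411/503⌉=7
  n=110…119: ⌈3438/503⌉=7 ⌈3465/503⌉=7 ⌈3492/503⌉=7 ⌈3519/503⌉=7 ⌈3546/503⌉=8 ⌈3573/503⌉=8 ⌈3600/503⌉=8 ⌈3627/503⌉=8 ⌈3654/503⌉=8 ⌈3681/503⌉=8
  n=120…129: ⌈3708/503⌉=8 ⌈3735/503⌉=8 ⌈3762/503⌉=8 ⌈3789/503⌉=8 ⌈3816/503⌉=8 ⌈3843/503⌉=8 ⌈3870/503⌉=8 ⌈3897/503⌉=8 ⌈3924/503⌉=8 ⌈3951/503⌉=8
  n=130…139: ⌈3978/503⌉=8 ⌈4005/503⌉=8 ⌈4032/503⌉=9 ⌈4059/503⌉=9 ⌈4086/503⌉=9 ⌈4113/503⌉=9 ⌈4140/503⌉=9 ⌈4167/503⌉=9 ⌈4194/503⌉=9 ⌈4221/503⌉=9
  n=140…142: ⌈4248/503⌉=9 ⌈4275/503⌉=9 ⌈4302/503⌉=9
s_n = t_(n+1) − t_n for n = 0 … 141 gives
prefix = 0100000000000000000100000000000000000010000000000000000001000000000000000001000000000000000000100000000000000000010000000000000000010000000000
slide a length-6 window over [0..5] … [136..141] (137 windows); first occurrence of each distinct factor:
  [  0..  5] 010000
  [  1..  6] 100000
  [  2..  7] 000000
  [ 14.. 19] 000001
  [ 15.. 20] 000010
  [ 16.. 21] 000100
  [ 17.. 22] 001000
  (the other 130 windows repeat one of these)
distinct factors: {000000, 000001, 000010, 000100, 001000, 010000, 100000}
count = 7  (Sturmian bound for length 6 is 7)


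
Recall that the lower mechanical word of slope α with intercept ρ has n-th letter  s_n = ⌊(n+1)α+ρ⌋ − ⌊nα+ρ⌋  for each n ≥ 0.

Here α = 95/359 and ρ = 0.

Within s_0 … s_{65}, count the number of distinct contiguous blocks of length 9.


10

t_n = ⌊(n·95)/359⌋ for n = 0 … 66:
  n=0…9: ⌊0/359⌋=0 ⌊95/359⌋=0 ⌊190/359⌋=0 ⌊285/359⌋=0 ⌊380/359⌋=1 ⌊475/359⌋=1 ⌊570/359⌋=1 ⌊665/359⌋=1 ⌊760/359⌋=2 ⌊855/359⌋=2
  n=10…19: ⌊950/359⌋=2 ⌊1045/359⌋=2 ⌊1140/359⌋=3 ⌊1235/359⌋=3 ⌊1330/359⌋=3 ⌊1425/359⌋=3 ⌊1520/359⌋=4 ⌊1615/359⌋=4 ⌊1710/359⌋=4 ⌊1805/359⌋=5
  n=20…29: ⌊1900/359⌋=5 ⌊1995/359⌋=5 ⌊2090/359⌋=5 ⌊2185/359⌋=6 ⌊2280/359⌋=6 ⌊2375/359⌋=6 ⌊2470/359⌋=6 ⌊2565/359⌋=7 ⌊2660/359⌋=7 ⌊2755/359⌋=7
  n=30…39: ⌊2850/359⌋=7 ⌊2945/359⌋=8 ⌊3040/359⌋=8 ⌊3135/359⌋=8 ⌊3230/359⌋=8 ⌊3325/359⌋=9 ⌊3420/359⌋=9 ⌊3515/359⌋=9 ⌊3610/359⌋=10 ⌊3705/359⌋=10
  n=40…49: ⌊3800/359⌋=10 ⌊3895/359⌋=10 ⌊3990/359⌋=11 ⌊4085/359⌋=11 ⌊4180/359⌋=11 ⌊4275/359⌋=11 ⌊4370/359⌋=12 ⌊4465/359⌋=12 ⌊4560/359⌋=12 ⌊4655/359⌋=12
  n=50…59: ⌊4750/359⌋=13 ⌊4845/359⌋=13 ⌊4940/359⌋=13 ⌊5035/359⌋=14 ⌊5130/359⌋=14 ⌊5225/359⌋=14 ⌊5320/359⌋=14 ⌊5415/359⌋=15 ⌊5510/359⌋=15 ⌊5605/359⌋=15
  n=60…66: ⌊5700/359⌋=15 ⌊5795/359⌋=16 ⌊5890/359⌋=16 ⌊5985/359⌋=16 ⌊6080/359⌋=16 ⌊6175/359⌋=17 ⌊6270/359⌋=17
s_n = t_(n+1) − t_n for n = 0 … 65 gives
prefix = 000100010001000100100010001000100010010001000100010010001000100010
slide a length-9 window over [0..8] … [57..65] (58 windows); first occurrence of each distinct factor:
  [  0..  8] 000100010
  [  1..  9] 001000100
  [  2.. 10] 010001000
  [  3.. 11] 100010001
  [ 10.. 18] 010001001
  [ 11.. 19] 100010010
  [ 12.. 20] 000100100
  [ 13.. 21] 001001000
  [ 14.. 22] 010010001
  [ 15.. 23] 100100010
  (the other 48 windows repeat one of these)
distinct factors: {000100010, 000100100, 001000100, 001001000, 010001000, 010001001, 010010001, 100010001, 100010010, 100100010}
count = 10  (Sturmian bound for length 9 is 10)
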